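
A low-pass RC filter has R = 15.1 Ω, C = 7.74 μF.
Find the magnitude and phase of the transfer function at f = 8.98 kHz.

Step 1 — Angular frequency: ω = 2π·8980 = 5.642e+04 rad/s.
Step 2 — Transfer function: H(jω) = 1/(1 + jωRC).
Step 3 — Denominator: 1 + jωRC = 1 + j·5.642e+04·15.1·7.74e-06 = 1 + j6.594.
Step 4 — H = 0.02248 - j0.1482.
Step 5 — Magnitude: |H| = 0.1499 (-16.5 dB); phase: φ = -81.4°.

|H| = 0.1499 (-16.5 dB), φ = -81.4°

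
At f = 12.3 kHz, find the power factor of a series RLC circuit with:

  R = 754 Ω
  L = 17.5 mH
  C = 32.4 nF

Step 1 — Angular frequency: ω = 2π·f = 2π·1.23e+04 = 7.728e+04 rad/s.
Step 2 — Component impedances:
  R: Z = R = 754 Ω
  L: Z = jωL = j·7.728e+04·0.0175 = 0 + j1352 Ω
  C: Z = 1/(jωC) = -j/(ω·C) = 0 - j399.4 Ω
Step 3 — Series combination: Z_total = R + L + C = 754 + j953.1 Ω = 1215∠51.7° Ω.
Step 4 — Power factor: PF = cos(φ) = Re(Z)/|Z| = 754/1215.3 = 0.6204.
Step 5 — Type: Im(Z) = 953.1 ⇒ lagging (phase φ = 51.7°).

PF = 0.6204 (lagging, φ = 51.7°)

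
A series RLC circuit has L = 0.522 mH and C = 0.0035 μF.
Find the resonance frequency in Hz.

Step 1 — Resonance condition Im(Z)=0 gives ω₀ = 1/√(LC).
Step 2 — ω₀ = 1/√(0.000522·3.5e-09) = 7.398e+05 rad/s.
Step 3 — f₀ = ω₀/(2π) = 1.177e+05 Hz.

f₀ = 1.177e+05 Hz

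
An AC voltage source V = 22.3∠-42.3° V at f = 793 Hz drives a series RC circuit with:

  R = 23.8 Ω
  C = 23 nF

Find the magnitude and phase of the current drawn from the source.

Step 1 — Angular frequency: ω = 2π·f = 2π·793 = 4983 rad/s.
Step 2 — Component impedances:
  R: Z = R = 23.8 Ω
  C: Z = 1/(jωC) = -j/(ω·C) = 0 - j8726 Ω
Step 3 — Series combination: Z_total = R + C = 23.8 - j8726 Ω = 8726∠-89.8° Ω.
Step 4 — Source phasor: V = 22.3∠-42.3° V = 16.49 - j15.01 V.
Step 5 — Ohm's law: I = V / Z_total = (16.49 - j15.01) / (23.8 - j8726) = 0.001725 + j0.001885 A.
Step 6 — Convert to polar: |I| = 0.002556 A, ∠I = 47.5°.

I = 0.002556∠47.5° A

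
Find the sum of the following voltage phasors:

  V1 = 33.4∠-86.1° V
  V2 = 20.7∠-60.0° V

Step 1 — Convert each phasor to rectangular form:
  V1 = 33.4·(cos(-86.1°) + j·sin(-86.1°)) = 2.272 - j33.32 V
  V2 = 20.7·(cos(-60.0°) + j·sin(-60.0°)) = 10.35 - j17.93 V
Step 2 — Sum components: V_total = 12.62 - j51.25 V.
Step 3 — Convert to polar: |V_total| = 52.78 V, ∠V_total = -76.2°.

V_total = 52.78∠-76.2° V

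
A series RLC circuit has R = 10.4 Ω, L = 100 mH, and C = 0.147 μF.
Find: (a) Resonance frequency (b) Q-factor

Step 1 — Resonance condition Im(Z)=0 gives ω₀ = 1/√(LC).
Step 2 — ω₀ = 1/√(0.1·1.47e-07) = 8248 rad/s.
Step 3 — f₀ = ω₀/(2π) = 1313 Hz.
Step 4 — Series Q: Q = ω₀L/R = 8248·0.1/10.4 = 79.31.

(a) f₀ = 1313 Hz  (b) Q = 79.31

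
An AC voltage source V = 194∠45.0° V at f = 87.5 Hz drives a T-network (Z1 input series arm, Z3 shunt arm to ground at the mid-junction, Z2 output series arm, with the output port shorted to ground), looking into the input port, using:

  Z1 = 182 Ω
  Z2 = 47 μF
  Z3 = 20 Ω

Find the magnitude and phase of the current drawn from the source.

Step 1 — Angular frequency: ω = 2π·f = 2π·87.5 = 549.8 rad/s.
Step 2 — Component impedances:
  Z1: Z = R = 182 Ω
  Z2: Z = 1/(jωC) = -j/(ω·C) = 0 - j38.7 Ω
  Z3: Z = R = 20 Ω
Step 3 — With the output port shorted to ground, the output series arm Z2 runs from the junction to ground; the shunt arm Z3 also runs from the junction to ground. They appear in parallel: Z3 || Z2 = 15.78 - j8.157 Ω.
Step 4 — Series with input arm Z1: Z_in = Z1 + (Z3 || Z2) = 197.8 - j8.157 Ω = 198∠-2.4° Ω.
Step 5 — Source phasor: V = 194∠45.0° V = 137.2 + j137.2 V.
Step 6 — Ohm's law: I = V / Z_total = (137.2 + j137.2) / (197.8 - j8.157) = 0.6638 + j0.721 A.
Step 7 — Convert to polar: |I| = 0.98 A, ∠I = 47.4°.

I = 0.98∠47.4° A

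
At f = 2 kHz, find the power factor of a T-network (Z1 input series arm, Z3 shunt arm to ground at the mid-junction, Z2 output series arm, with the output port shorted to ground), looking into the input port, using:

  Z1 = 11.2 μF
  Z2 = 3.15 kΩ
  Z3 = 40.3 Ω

Step 1 — Angular frequency: ω = 2π·f = 2π·2000 = 1.257e+04 rad/s.
Step 2 — Component impedances:
  Z1: Z = 1/(jωC) = -j/(ω·C) = 0 - j7.105 Ω
  Z2: Z = R = 3150 Ω
  Z3: Z = R = 40.3 Ω
Step 3 — With the output port shorted to ground, the output series arm Z2 runs from the junction to ground; the shunt arm Z3 also runs from the junction to ground. They appear in parallel: Z3 || Z2 = 39.79 Ω.
Step 4 — Series with input arm Z1: Z_in = Z1 + (Z3 || Z2) = 39.79 - j7.105 Ω = 40.42∠-10.1° Ω.
Step 5 — Power factor: PF = cos(φ) = Re(Z)/|Z| = 39.79/40.42 = 0.9844.
Step 6 — Type: Im(Z) = -7.105 ⇒ leading (phase φ = -10.1°).

PF = 0.9844 (leading, φ = -10.1°)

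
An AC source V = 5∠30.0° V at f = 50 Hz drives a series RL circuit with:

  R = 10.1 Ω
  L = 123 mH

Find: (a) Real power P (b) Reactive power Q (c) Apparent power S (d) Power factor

Step 1 — Angular frequency: ω = 2π·f = 2π·50 = 314.2 rad/s.
Step 2 — Component impedances:
  R: Z = R = 10.1 Ω
  L: Z = jωL = j·314.2·0.123 = 0 + j38.64 Ω
Step 3 — Series combination: Z_total = R + L = 10.1 + j38.64 Ω = 39.94∠75.4° Ω.
Step 4 — Source phasor: V = 5∠30.0° V = 4.33 + j2.5 V.
Step 5 — Current: I = V / Z = 0.08798 - j0.08906 A = 0.1252∠-45.4° A.
Step 6 — Complex power: S = V·I* = 0.1583 + j0.6056 VA.
Step 7 — Real power: P = Re(S) = 0.1583 W.
Step 8 — Reactive power: Q = Im(S) = 0.6056 VAR.
Step 9 — Apparent power: |S| = 0.6259 VA.
Step 10 — Power factor: PF = P/|S| = 0.2529 (lagging).

(a) P = 0.1583 W  (b) Q = 0.6056 VAR  (c) S = 0.6259 VA  (d) PF = 0.2529 (lagging)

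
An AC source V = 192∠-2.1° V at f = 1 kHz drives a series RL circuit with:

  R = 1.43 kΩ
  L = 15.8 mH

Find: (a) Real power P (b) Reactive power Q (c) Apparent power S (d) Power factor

Step 1 — Angular frequency: ω = 2π·f = 2π·1000 = 6283 rad/s.
Step 2 — Component impedances:
  R: Z = R = 1430 Ω
  L: Z = jωL = j·6283·0.0158 = 0 + j99.27 Ω
Step 3 — Series combination: Z_total = R + L = 1430 + j99.27 Ω = 1433∠4.0° Ω.
Step 4 — Source phasor: V = 192∠-2.1° V = 191.9 - j7.036 V.
Step 5 — Current: I = V / Z = 0.1332 - j0.01417 A = 0.1339∠-6.1° A.
Step 6 — Complex power: S = V·I* = 25.66 + j1.781 VA.
Step 7 — Real power: P = Re(S) = 25.66 W.
Step 8 — Reactive power: Q = Im(S) = 1.781 VAR.
Step 9 — Apparent power: |S| = 25.72 VA.
Step 10 — Power factor: PF = P/|S| = 0.9976 (lagging).

(a) P = 25.66 W  (b) Q = 1.781 VAR  (c) S = 25.72 VA  (d) PF = 0.9976 (lagging)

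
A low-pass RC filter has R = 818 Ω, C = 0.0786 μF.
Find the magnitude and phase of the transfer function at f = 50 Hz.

Step 1 — Angular frequency: ω = 2π·50 = 314.2 rad/s.
Step 2 — Transfer function: H(jω) = 1/(1 + jωRC).
Step 3 — Denominator: 1 + jωRC = 1 + j·314.2·818·7.86e-08 = 1 + j0.0202.
Step 4 — H = 0.9996 - j0.02019.
Step 5 — Magnitude: |H| = 0.9998 (-0.0 dB); phase: φ = -1.2°.

|H| = 0.9998 (-0.0 dB), φ = -1.2°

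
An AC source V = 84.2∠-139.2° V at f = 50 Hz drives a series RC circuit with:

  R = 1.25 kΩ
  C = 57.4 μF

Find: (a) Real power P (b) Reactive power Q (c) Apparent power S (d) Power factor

Step 1 — Angular frequency: ω = 2π·f = 2π·50 = 314.2 rad/s.
Step 2 — Component impedances:
  R: Z = R = 1250 Ω
  C: Z = 1/(jωC) = -j/(ω·C) = 0 - j55.45 Ω
Step 3 — Series combination: Z_total = R + C = 1250 - j55.45 Ω = 1251∠-2.5° Ω.
Step 4 — Source phasor: V = 84.2∠-139.2° V = -63.74 - j55.02 V.
Step 5 — Current: I = V / Z = -0.04894 - j0.04619 A = 0.06729∠-136.7° A.
Step 6 — Complex power: S = V·I* = 5.661 - j0.2511 VA.
Step 7 — Real power: P = Re(S) = 5.661 W.
Step 8 — Reactive power: Q = Im(S) = -0.2511 VAR.
Step 9 — Apparent power: |S| = 5.666 VA.
Step 10 — Power factor: PF = P/|S| = 0.999 (leading).

(a) P = 5.661 W  (b) Q = -0.2511 VAR  (c) S = 5.666 VA  (d) PF = 0.999 (leading)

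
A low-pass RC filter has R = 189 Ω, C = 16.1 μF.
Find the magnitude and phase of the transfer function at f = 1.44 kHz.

Step 1 — Angular frequency: ω = 2π·1440 = 9048 rad/s.
Step 2 — Transfer function: H(jω) = 1/(1 + jωRC).
Step 3 — Denominator: 1 + jωRC = 1 + j·9048·189·1.61e-05 = 1 + j27.53.
Step 4 — H = 0.001318 - j0.03627.
Step 5 — Magnitude: |H| = 0.0363 (-28.8 dB); phase: φ = -87.9°.

|H| = 0.0363 (-28.8 dB), φ = -87.9°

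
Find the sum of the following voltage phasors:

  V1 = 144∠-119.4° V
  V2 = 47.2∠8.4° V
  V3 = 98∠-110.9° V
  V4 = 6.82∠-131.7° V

Step 1 — Convert each phasor to rectangular form:
  V1 = 144·(cos(-119.4°) + j·sin(-119.4°)) = -70.69 - j125.5 V
  V2 = 47.2·(cos(8.4°) + j·sin(8.4°)) = 46.69 + j6.895 V
  V3 = 98·(cos(-110.9°) + j·sin(-110.9°)) = -34.96 - j91.55 V
  V4 = 6.82·(cos(-131.7°) + j·sin(-131.7°)) = -4.537 - j5.092 V
Step 2 — Sum components: V_total = -63.49 - j215.2 V.
Step 3 — Convert to polar: |V_total| = 224.4 V, ∠V_total = -106.4°.

V_total = 224.4∠-106.4° V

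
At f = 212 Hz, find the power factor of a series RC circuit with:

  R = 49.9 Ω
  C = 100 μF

Step 1 — Angular frequency: ω = 2π·f = 2π·212 = 1332 rad/s.
Step 2 — Component impedances:
  R: Z = R = 49.9 Ω
  C: Z = 1/(jωC) = -j/(ω·C) = 0 - j7.507 Ω
Step 3 — Series combination: Z_total = R + C = 49.9 - j7.507 Ω = 50.46∠-8.6° Ω.
Step 4 — Power factor: PF = cos(φ) = Re(Z)/|Z| = 49.9/50.46 = 0.9889.
Step 5 — Type: Im(Z) = -7.507 ⇒ leading (phase φ = -8.6°).

PF = 0.9889 (leading, φ = -8.6°)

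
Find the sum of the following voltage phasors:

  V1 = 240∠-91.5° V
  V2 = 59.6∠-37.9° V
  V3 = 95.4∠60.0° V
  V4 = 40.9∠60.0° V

Step 1 — Convert each phasor to rectangular form:
  V1 = 240·(cos(-91.5°) + j·sin(-91.5°)) = -6.282 - j239.9 V
  V2 = 59.6·(cos(-37.9°) + j·sin(-37.9°)) = 47.03 - j36.61 V
  V3 = 95.4·(cos(60.0°) + j·sin(60.0°)) = 47.7 + j82.62 V
  V4 = 40.9·(cos(60.0°) + j·sin(60.0°)) = 20.45 + j35.42 V
Step 2 — Sum components: V_total = 108.9 - j158.5 V.
Step 3 — Convert to polar: |V_total| = 192.3 V, ∠V_total = -55.5°.

V_total = 192.3∠-55.5° V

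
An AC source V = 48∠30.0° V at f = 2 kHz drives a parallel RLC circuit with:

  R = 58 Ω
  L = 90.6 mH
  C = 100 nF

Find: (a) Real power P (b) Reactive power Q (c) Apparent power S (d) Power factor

Step 1 — Angular frequency: ω = 2π·f = 2π·2000 = 1.257e+04 rad/s.
Step 2 — Component impedances:
  R: Z = R = 58 Ω
  L: Z = jωL = j·1.257e+04·0.0906 = 0 + j1139 Ω
  C: Z = 1/(jωC) = -j/(ω·C) = 0 - j795.8 Ω
Step 3 — Parallel combination: 1/Z_total = 1/R + 1/L + 1/C; Z_total = 57.97 - j1.272 Ω = 57.99∠-1.3° Ω.
Step 4 — Source phasor: V = 48∠30.0° V = 41.57 + j24 V.
Step 5 — Current: I = V / Z = 0.7076 + j0.4295 A = 0.8278∠31.3° A.
Step 6 — Complex power: S = V·I* = 39.72 - j0.8716 VA.
Step 7 — Real power: P = Re(S) = 39.72 W.
Step 8 — Reactive power: Q = Im(S) = -0.8716 VAR.
Step 9 — Apparent power: |S| = 39.73 VA.
Step 10 — Power factor: PF = P/|S| = 0.9998 (leading).

(a) P = 39.72 W  (b) Q = -0.8716 VAR  (c) S = 39.73 VA  (d) PF = 0.9998 (leading)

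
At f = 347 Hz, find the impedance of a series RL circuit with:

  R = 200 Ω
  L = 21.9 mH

Step 1 — Angular frequency: ω = 2π·f = 2π·347 = 2180 rad/s.
Step 2 — Component impedances:
  R: Z = R = 200 Ω
  L: Z = jωL = j·2180·0.0219 = 0 + j47.75 Ω
Step 3 — Series combination: Z_total = R + L = 200 + j47.75 Ω = 205.6∠13.4° Ω.

Z = 200 + j47.75 Ω = 205.6∠13.4° Ω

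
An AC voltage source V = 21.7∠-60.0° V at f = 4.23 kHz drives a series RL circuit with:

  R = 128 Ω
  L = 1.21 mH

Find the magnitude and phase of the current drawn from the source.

Step 1 — Angular frequency: ω = 2π·f = 2π·4230 = 2.658e+04 rad/s.
Step 2 — Component impedances:
  R: Z = R = 128 Ω
  L: Z = jωL = j·2.658e+04·0.00121 = 0 + j32.16 Ω
Step 3 — Series combination: Z_total = R + L = 128 + j32.16 Ω = 132∠14.1° Ω.
Step 4 — Source phasor: V = 21.7∠-60.0° V = 10.85 - j18.79 V.
Step 5 — Ohm's law: I = V / Z_total = (10.85 - j18.79) / (128 + j32.16) = 0.04504 - j0.1581 A.
Step 6 — Convert to polar: |I| = 0.1644 A, ∠I = -74.1°.

I = 0.1644∠-74.1° A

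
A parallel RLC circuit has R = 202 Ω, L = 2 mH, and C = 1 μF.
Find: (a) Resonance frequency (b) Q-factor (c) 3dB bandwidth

Step 1 — Resonance: ω₀ = 1/√(LC) = 1/√(0.002·1e-06) = 2.236e+04 rad/s.
Step 2 — f₀ = ω₀/(2π) = 3559 Hz.
Step 3 — Parallel Q: Q = R/(ω₀L) = 202/(2.236e+04·0.002) = 4.517.
Step 4 — Bandwidth: Δω = ω₀/Q = 4950 rad/s; BW = Δω/(2π) = 787.9 Hz.

(a) f₀ = 3559 Hz  (b) Q = 4.517  (c) BW = 787.9 Hz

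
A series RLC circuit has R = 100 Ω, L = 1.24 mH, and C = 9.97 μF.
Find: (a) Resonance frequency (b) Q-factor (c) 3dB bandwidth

Step 1 — Resonance: ω₀ = 1/√(LC) = 1/√(0.00124·9.97e-06) = 8994 rad/s.
Step 2 — f₀ = ω₀/(2π) = 1431 Hz.
Step 3 — Series Q: Q = ω₀L/R = 8994·0.00124/100 = 0.1115.
Step 4 — Bandwidth: Δω = ω₀/Q = 8.065e+04 rad/s; BW = Δω/(2π) = 1.284e+04 Hz.

(a) f₀ = 1431 Hz  (b) Q = 0.1115  (c) BW = 1.284e+04 Hz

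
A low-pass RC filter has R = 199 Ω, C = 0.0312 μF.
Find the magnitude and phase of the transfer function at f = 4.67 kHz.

Step 1 — Angular frequency: ω = 2π·4670 = 2.934e+04 rad/s.
Step 2 — Transfer function: H(jω) = 1/(1 + jωRC).
Step 3 — Denominator: 1 + jωRC = 1 + j·2.934e+04·199·3.12e-08 = 1 + j0.1822.
Step 4 — H = 0.9679 - j0.1763.
Step 5 — Magnitude: |H| = 0.9838 (-0.1 dB); phase: φ = -10.3°.

|H| = 0.9838 (-0.1 dB), φ = -10.3°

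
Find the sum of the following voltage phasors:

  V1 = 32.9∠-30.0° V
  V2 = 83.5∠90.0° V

Step 1 — Convert each phasor to rectangular form:
  V1 = 32.9·(cos(-30.0°) + j·sin(-30.0°)) = 28.49 - j16.45 V
  V2 = 83.5·(cos(90.0°) + j·sin(90.0°)) = 0 + j83.5 V
Step 2 — Sum components: V_total = 28.49 + j67.05 V.
Step 3 — Convert to polar: |V_total| = 72.85 V, ∠V_total = 67.0°.

V_total = 72.85∠67.0° V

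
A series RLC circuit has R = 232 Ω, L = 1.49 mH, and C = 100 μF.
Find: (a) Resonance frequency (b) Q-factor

Step 1 — Resonance condition Im(Z)=0 gives ω₀ = 1/√(LC).
Step 2 — ω₀ = 1/√(0.00149·0.0001) = 2591 rad/s.
Step 3 — f₀ = ω₀/(2π) = 412.3 Hz.
Step 4 — Series Q: Q = ω₀L/R = 2591·0.00149/232 = 0.01664.

(a) f₀ = 412.3 Hz  (b) Q = 0.01664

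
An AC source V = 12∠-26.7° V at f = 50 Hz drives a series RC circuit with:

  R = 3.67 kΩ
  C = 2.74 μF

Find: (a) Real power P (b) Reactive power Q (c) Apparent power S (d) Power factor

Step 1 — Angular frequency: ω = 2π·f = 2π·50 = 314.2 rad/s.
Step 2 — Component impedances:
  R: Z = R = 3670 Ω
  C: Z = 1/(jωC) = -j/(ω·C) = 0 - j1162 Ω
Step 3 — Series combination: Z_total = R + C = 3670 - j1162 Ω = 3849∠-17.6° Ω.
Step 4 — Source phasor: V = 12∠-26.7° V = 10.72 - j5.392 V.
Step 5 — Current: I = V / Z = 0.003078 - j0.0004949 A = 0.003117∠-9.1° A.
Step 6 — Complex power: S = V·I* = 0.03566 - j0.01129 VA.
Step 7 — Real power: P = Re(S) = 0.03566 W.
Step 8 — Reactive power: Q = Im(S) = -0.01129 VAR.
Step 9 — Apparent power: |S| = 0.03741 VA.
Step 10 — Power factor: PF = P/|S| = 0.9534 (leading).

(a) P = 0.03566 W  (b) Q = -0.01129 VAR  (c) S = 0.03741 VA  (d) PF = 0.9534 (leading)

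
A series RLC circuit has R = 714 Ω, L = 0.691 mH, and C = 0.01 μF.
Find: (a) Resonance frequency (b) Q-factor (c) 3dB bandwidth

Step 1 — Resonance: ω₀ = 1/√(LC) = 1/√(0.000691·1e-08) = 3.804e+05 rad/s.
Step 2 — f₀ = ω₀/(2π) = 6.055e+04 Hz.
Step 3 — Series Q: Q = ω₀L/R = 3.804e+05·0.000691/714 = 0.3682.
Step 4 — Bandwidth: Δω = ω₀/Q = 1.033e+06 rad/s; BW = Δω/(2π) = 1.645e+05 Hz.

(a) f₀ = 6.055e+04 Hz  (b) Q = 0.3682  (c) BW = 1.645e+05 Hz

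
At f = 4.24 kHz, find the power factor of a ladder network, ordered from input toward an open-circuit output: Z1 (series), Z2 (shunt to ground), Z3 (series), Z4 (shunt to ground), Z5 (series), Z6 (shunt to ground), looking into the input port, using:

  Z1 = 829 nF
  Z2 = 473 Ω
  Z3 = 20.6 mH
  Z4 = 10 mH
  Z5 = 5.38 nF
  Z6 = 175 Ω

Step 1 — Angular frequency: ω = 2π·f = 2π·4240 = 2.664e+04 rad/s.
Step 2 — Component impedances:
  Z1: Z = 1/(jωC) = -j/(ω·C) = 0 - j45.28 Ω
  Z2: Z = R = 473 Ω
  Z3: Z = jωL = j·2.664e+04·0.0206 = 0 + j548.8 Ω
  Z4: Z = jωL = j·2.664e+04·0.01 = 0 + j266.4 Ω
  Z5: Z = 1/(jωC) = -j/(ω·C) = 0 - j6977 Ω
  Z6: Z = R = 175 Ω
Step 3 — Ladder network (open output): work backward from the far end, alternating series and parallel combinations. Z_in = 356.1 + j158.7 Ω = 389.9∠24.0° Ω.
Step 4 — Power factor: PF = cos(φ) = Re(Z)/|Z| = 356.11/389.86 = 0.9134.
Step 5 — Type: Im(Z) = 158.7 ⇒ lagging (phase φ = 24.0°).

PF = 0.9134 (lagging, φ = 24.0°)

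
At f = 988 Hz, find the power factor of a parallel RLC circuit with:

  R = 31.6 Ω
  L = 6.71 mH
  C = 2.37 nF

Step 1 — Angular frequency: ω = 2π·f = 2π·988 = 6208 rad/s.
Step 2 — Component impedances:
  R: Z = R = 31.6 Ω
  L: Z = jωL = j·6208·0.00671 = 0 + j41.65 Ω
  C: Z = 1/(jωC) = -j/(ω·C) = 0 - j6.797e+04 Ω
Step 3 — Parallel combination: 1/Z_total = 1/R + 1/L + 1/C; Z_total = 20.07 + j15.21 Ω = 25.18∠37.2° Ω.
Step 4 — Power factor: PF = cos(φ) = Re(Z)/|Z| = 20.066/25.181 = 0.7969.
Step 5 — Type: Im(Z) = 15.21 ⇒ lagging (phase φ = 37.2°).

PF = 0.7969 (lagging, φ = 37.2°)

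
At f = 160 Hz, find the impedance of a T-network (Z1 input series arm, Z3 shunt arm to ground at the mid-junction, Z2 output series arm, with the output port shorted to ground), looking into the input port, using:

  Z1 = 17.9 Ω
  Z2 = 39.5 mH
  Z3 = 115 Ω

Step 1 — Angular frequency: ω = 2π·f = 2π·160 = 1005 rad/s.
Step 2 — Component impedances:
  Z1: Z = R = 17.9 Ω
  Z2: Z = jωL = j·1005·0.0395 = 0 + j39.71 Ω
  Z3: Z = R = 115 Ω
Step 3 — With the output port shorted to ground, the output series arm Z2 runs from the junction to ground; the shunt arm Z3 also runs from the junction to ground. They appear in parallel: Z3 || Z2 = 12.25 + j35.48 Ω.
Step 4 — Series with input arm Z1: Z_in = Z1 + (Z3 || Z2) = 30.15 + j35.48 Ω = 46.56∠49.6° Ω.

Z = 30.15 + j35.48 Ω = 46.56∠49.6° Ω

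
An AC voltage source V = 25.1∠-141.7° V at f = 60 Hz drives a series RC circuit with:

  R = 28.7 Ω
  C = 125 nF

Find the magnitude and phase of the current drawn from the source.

Step 1 — Angular frequency: ω = 2π·f = 2π·60 = 377 rad/s.
Step 2 — Component impedances:
  R: Z = R = 28.7 Ω
  C: Z = 1/(jωC) = -j/(ω·C) = 0 - j2.122e+04 Ω
Step 3 — Series combination: Z_total = R + C = 28.7 - j2.122e+04 Ω = 2.122e+04∠-89.9° Ω.
Step 4 — Source phasor: V = 25.1∠-141.7° V = -19.7 - j15.56 V.
Step 5 — Ohm's law: I = V / Z_total = (-19.7 - j15.56) / (28.7 - j2.122e+04) = 0.0007318 - j0.0009292 A.
Step 6 — Convert to polar: |I| = 0.001183 A, ∠I = -51.8°.

I = 0.001183∠-51.8° A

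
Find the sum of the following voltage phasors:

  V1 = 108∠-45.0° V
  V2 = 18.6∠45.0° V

Step 1 — Convert each phasor to rectangular form:
  V1 = 108·(cos(-45.0°) + j·sin(-45.0°)) = 76.37 - j76.37 V
  V2 = 18.6·(cos(45.0°) + j·sin(45.0°)) = 13.15 + j13.15 V
Step 2 — Sum components: V_total = 89.52 - j63.22 V.
Step 3 — Convert to polar: |V_total| = 109.6 V, ∠V_total = -35.2°.

V_total = 109.6∠-35.2° V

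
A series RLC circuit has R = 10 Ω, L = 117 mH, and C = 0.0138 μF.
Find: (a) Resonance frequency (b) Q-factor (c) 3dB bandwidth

Step 1 — Resonance condition Im(Z)=0 gives ω₀ = 1/√(LC).
Step 2 — ω₀ = 1/√(0.117·1.38e-08) = 2.489e+04 rad/s.
Step 3 — f₀ = ω₀/(2π) = 3961 Hz.
Step 4 — Series Q: Q = ω₀L/R = 2.489e+04·0.117/10 = 291.2.
Step 5 — 3dB bandwidth: Δω = ω₀/Q = 85.47 rad/s; BW = Δω/(2π) = 13.6 Hz.

(a) f₀ = 3961 Hz  (b) Q = 291.2  (c) BW = 13.6 Hz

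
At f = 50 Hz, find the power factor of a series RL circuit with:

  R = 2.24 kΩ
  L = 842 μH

Step 1 — Angular frequency: ω = 2π·f = 2π·50 = 314.2 rad/s.
Step 2 — Component impedances:
  R: Z = R = 2240 Ω
  L: Z = jωL = j·314.2·0.000842 = 0 + j0.2645 Ω
Step 3 — Series combination: Z_total = R + L = 2240 + j0.2645 Ω = 2240∠0.0° Ω.
Step 4 — Power factor: PF = cos(φ) = Re(Z)/|Z| = 2240/2240 = 1.
Step 5 — Type: Im(Z) = 0.2645 ⇒ lagging (phase φ = 0.0°).

PF = 1 (lagging, φ = 0.0°)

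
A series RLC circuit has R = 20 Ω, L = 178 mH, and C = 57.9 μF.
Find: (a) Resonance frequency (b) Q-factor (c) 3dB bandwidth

Step 1 — Resonance condition Im(Z)=0 gives ω₀ = 1/√(LC).
Step 2 — ω₀ = 1/√(0.178·5.79e-05) = 311.5 rad/s.
Step 3 — f₀ = ω₀/(2π) = 49.58 Hz.
Step 4 — Series Q: Q = ω₀L/R = 311.5·0.178/20 = 2.772.
Step 5 — 3dB bandwidth: Δω = ω₀/Q = 112.4 rad/s; BW = Δω/(2π) = 17.88 Hz.

(a) f₀ = 49.58 Hz  (b) Q = 2.772  (c) BW = 17.88 Hz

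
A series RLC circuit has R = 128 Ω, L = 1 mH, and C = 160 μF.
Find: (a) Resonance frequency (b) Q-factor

Step 1 — Resonance condition Im(Z)=0 gives ω₀ = 1/√(LC).
Step 2 — ω₀ = 1/√(0.001·0.00016) = 2500 rad/s.
Step 3 — f₀ = ω₀/(2π) = 397.9 Hz.
Step 4 — Series Q: Q = ω₀L/R = 2500·0.001/128 = 0.01953.

(a) f₀ = 397.9 Hz  (b) Q = 0.01953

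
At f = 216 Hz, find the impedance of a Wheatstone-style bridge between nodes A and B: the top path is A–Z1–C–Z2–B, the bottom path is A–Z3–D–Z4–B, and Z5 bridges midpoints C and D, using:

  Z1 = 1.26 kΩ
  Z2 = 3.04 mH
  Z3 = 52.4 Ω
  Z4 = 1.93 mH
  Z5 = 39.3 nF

Step 1 — Angular frequency: ω = 2π·f = 2π·216 = 1357 rad/s.
Step 2 — Component impedances:
  Z1: Z = R = 1260 Ω
  Z2: Z = jωL = j·1357·0.00304 = 0 + j4.126 Ω
  Z3: Z = R = 52.4 Ω
  Z4: Z = jωL = j·1357·0.00193 = 0 + j2.619 Ω
  Z5: Z = 1/(jωC) = -j/(ω·C) = 0 - j1.875e+04 Ω
Step 3 — Bridge requires nodal analysis (the Z5 bridge couples midpoints C and D, so the two paths cannot be reduced to a simple series/parallel combination). Setting node B to ground and injecting 1 A at node A, the 3-node admittance system at A, C, D solves to V_A = Z_AB = 50.31 + j2.421 Ω = 50.37∠2.8° Ω.

Z = 50.31 + j2.421 Ω = 50.37∠2.8° Ω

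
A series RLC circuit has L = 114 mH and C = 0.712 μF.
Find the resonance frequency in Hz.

Step 1 — Resonance condition Im(Z)=0 gives ω₀ = 1/√(LC).
Step 2 — ω₀ = 1/√(0.114·7.12e-07) = 3510 rad/s.
Step 3 — f₀ = ω₀/(2π) = 558.6 Hz.

f₀ = 558.6 Hz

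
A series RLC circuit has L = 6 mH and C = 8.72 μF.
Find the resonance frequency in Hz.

Step 1 — Resonance condition Im(Z)=0 gives ω₀ = 1/√(LC).
Step 2 — ω₀ = 1/√(0.006·8.72e-06) = 4372 rad/s.
Step 3 — f₀ = ω₀/(2π) = 695.8 Hz.

f₀ = 695.8 Hz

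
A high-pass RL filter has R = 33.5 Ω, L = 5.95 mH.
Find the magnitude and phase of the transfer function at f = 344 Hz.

Step 1 — Angular frequency: ω = 2π·344 = 2161 rad/s.
Step 2 — Transfer function: H(jω) = jωL/(R + jωL).
Step 3 — Numerator jωL = j·12.86; denominator R + jωL = 33.5 + j12.86.
Step 4 — H = 0.1284 + j0.3346.
Step 5 — Magnitude: |H| = 0.3584 (-8.9 dB); phase: φ = 69.0°.

|H| = 0.3584 (-8.9 dB), φ = 69.0°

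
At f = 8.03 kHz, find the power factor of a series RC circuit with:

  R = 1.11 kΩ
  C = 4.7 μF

Step 1 — Angular frequency: ω = 2π·f = 2π·8030 = 5.045e+04 rad/s.
Step 2 — Component impedances:
  R: Z = R = 1110 Ω
  C: Z = 1/(jωC) = -j/(ω·C) = 0 - j4.217 Ω
Step 3 — Series combination: Z_total = R + C = 1110 - j4.217 Ω = 1110∠-0.2° Ω.
Step 4 — Power factor: PF = cos(φ) = Re(Z)/|Z| = 1110/1110 = 1.
Step 5 — Type: Im(Z) = -4.217 ⇒ leading (phase φ = -0.2°).

PF = 1 (leading, φ = -0.2°)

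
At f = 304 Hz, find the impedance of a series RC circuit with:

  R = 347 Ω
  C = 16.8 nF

Step 1 — Angular frequency: ω = 2π·f = 2π·304 = 1910 rad/s.
Step 2 — Component impedances:
  R: Z = R = 347 Ω
  C: Z = 1/(jωC) = -j/(ω·C) = 0 - j3.116e+04 Ω
Step 3 — Series combination: Z_total = R + C = 347 - j3.116e+04 Ω = 3.116e+04∠-89.4° Ω.

Z = 347 - j3.116e+04 Ω = 3.116e+04∠-89.4° Ω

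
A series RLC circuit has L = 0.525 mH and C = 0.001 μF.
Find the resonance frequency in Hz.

Step 1 — Resonance condition Im(Z)=0 gives ω₀ = 1/√(LC).
Step 2 — ω₀ = 1/√(0.000525·1e-09) = 1.38e+06 rad/s.
Step 3 — f₀ = ω₀/(2π) = 2.197e+05 Hz.

f₀ = 2.197e+05 Hz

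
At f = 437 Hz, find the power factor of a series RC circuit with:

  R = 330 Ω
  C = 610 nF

Step 1 — Angular frequency: ω = 2π·f = 2π·437 = 2746 rad/s.
Step 2 — Component impedances:
  R: Z = R = 330 Ω
  C: Z = 1/(jωC) = -j/(ω·C) = 0 - j597 Ω
Step 3 — Series combination: Z_total = R + C = 330 - j597 Ω = 682.2∠-61.1° Ω.
Step 4 — Power factor: PF = cos(φ) = Re(Z)/|Z| = 330/682.2 = 0.4837.
Step 5 — Type: Im(Z) = -597 ⇒ leading (phase φ = -61.1°).

PF = 0.4837 (leading, φ = -61.1°)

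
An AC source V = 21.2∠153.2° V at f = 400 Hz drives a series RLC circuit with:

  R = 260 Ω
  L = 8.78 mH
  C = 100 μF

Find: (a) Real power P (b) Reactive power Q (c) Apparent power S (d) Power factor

Step 1 — Angular frequency: ω = 2π·f = 2π·400 = 2513 rad/s.
Step 2 — Component impedances:
  R: Z = R = 260 Ω
  L: Z = jωL = j·2513·0.00878 = 0 + j22.07 Ω
  C: Z = 1/(jωC) = -j/(ω·C) = 0 - j3.979 Ω
Step 3 — Series combination: Z_total = R + L + C = 260 + j18.09 Ω = 260.6∠4.0° Ω.
Step 4 — Source phasor: V = 21.2∠153.2° V = -18.92 + j9.559 V.
Step 5 — Current: I = V / Z = -0.06988 + j0.04163 A = 0.08134∠149.2° A.
Step 6 — Complex power: S = V·I* = 1.72 + j0.1197 VA.
Step 7 — Real power: P = Re(S) = 1.72 W.
Step 8 — Reactive power: Q = Im(S) = 0.1197 VAR.
Step 9 — Apparent power: |S| = 1.724 VA.
Step 10 — Power factor: PF = P/|S| = 0.9976 (lagging).

(a) P = 1.72 W  (b) Q = 0.1197 VAR  (c) S = 1.724 VA  (d) PF = 0.9976 (lagging)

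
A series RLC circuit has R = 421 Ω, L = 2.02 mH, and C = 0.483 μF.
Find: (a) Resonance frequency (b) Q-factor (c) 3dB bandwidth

Step 1 — Resonance: ω₀ = 1/√(LC) = 1/√(0.00202·4.83e-07) = 3.201e+04 rad/s.
Step 2 — f₀ = ω₀/(2π) = 5095 Hz.
Step 3 — Series Q: Q = ω₀L/R = 3.201e+04·0.00202/421 = 0.1536.
Step 4 — Bandwidth: Δω = ω₀/Q = 2.084e+05 rad/s; BW = Δω/(2π) = 3.317e+04 Hz.

(a) f₀ = 5095 Hz  (b) Q = 0.1536  (c) BW = 3.317e+04 Hz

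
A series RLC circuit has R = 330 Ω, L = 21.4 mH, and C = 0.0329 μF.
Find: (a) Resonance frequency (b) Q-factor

Step 1 — Resonance condition Im(Z)=0 gives ω₀ = 1/√(LC).
Step 2 — ω₀ = 1/√(0.0214·3.29e-08) = 3.769e+04 rad/s.
Step 3 — f₀ = ω₀/(2π) = 5998 Hz.
Step 4 — Series Q: Q = ω₀L/R = 3.769e+04·0.0214/330 = 2.444.

(a) f₀ = 5998 Hz  (b) Q = 2.444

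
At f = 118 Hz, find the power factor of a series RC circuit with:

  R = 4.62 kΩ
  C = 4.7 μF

Step 1 — Angular frequency: ω = 2π·f = 2π·118 = 741.4 rad/s.
Step 2 — Component impedances:
  R: Z = R = 4620 Ω
  C: Z = 1/(jωC) = -j/(ω·C) = 0 - j287 Ω
Step 3 — Series combination: Z_total = R + C = 4620 - j287 Ω = 4629∠-3.6° Ω.
Step 4 — Power factor: PF = cos(φ) = Re(Z)/|Z| = 4620/4629 = 0.9981.
Step 5 — Type: Im(Z) = -287 ⇒ leading (phase φ = -3.6°).

PF = 0.9981 (leading, φ = -3.6°)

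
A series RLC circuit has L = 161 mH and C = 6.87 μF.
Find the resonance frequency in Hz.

Step 1 — Resonance condition Im(Z)=0 gives ω₀ = 1/√(LC).
Step 2 — ω₀ = 1/√(0.161·6.87e-06) = 950.8 rad/s.
Step 3 — f₀ = ω₀/(2π) = 151.3 Hz.

f₀ = 151.3 Hz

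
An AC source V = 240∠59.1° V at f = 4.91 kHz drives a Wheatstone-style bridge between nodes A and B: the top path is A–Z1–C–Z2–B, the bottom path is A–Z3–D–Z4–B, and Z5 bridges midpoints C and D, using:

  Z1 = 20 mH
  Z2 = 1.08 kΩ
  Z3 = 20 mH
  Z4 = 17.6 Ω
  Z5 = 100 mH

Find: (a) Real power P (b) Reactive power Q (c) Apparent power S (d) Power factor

Step 1 — Angular frequency: ω = 2π·f = 2π·4910 = 3.085e+04 rad/s.
Step 2 — Component impedances:
  Z1: Z = jωL = j·3.085e+04·0.02 = 0 + j617 Ω
  Z2: Z = R = 1080 Ω
  Z3: Z = jωL = j·3.085e+04·0.02 = 0 + j617 Ω
  Z4: Z = R = 17.6 Ω
  Z5: Z = jωL = j·3.085e+04·0.1 = 0 + j3085 Ω
Step 3 — Bridge requires nodal analysis (the Z5 bridge couples midpoints C and D, so the two paths cannot be reduced to a simple series/parallel combination). Setting node B to ground and injecting 1 A at node A, the 3-node admittance system at A, C, D solves to V_A = Z_AB = 118.1 + j434 Ω = 449.8∠74.8° Ω.
Step 4 — Source phasor: V = 240∠59.1° V = 123.2 + j205.9 V.
Step 5 — Current: I = V / Z = 0.5137 - j0.1442 A = 0.5336∠-15.7° A.
Step 6 — Complex power: S = V·I* = 33.63 + j123.6 VA.
Step 7 — Real power: P = Re(S) = 33.63 W.
Step 8 — Reactive power: Q = Im(S) = 123.6 VAR.
Step 9 — Apparent power: |S| = 128.1 VA.
Step 10 — Power factor: PF = P/|S| = 0.2626 (lagging).

(a) P = 33.63 W  (b) Q = 123.6 VAR  (c) S = 128.1 VA  (d) PF = 0.2626 (lagging)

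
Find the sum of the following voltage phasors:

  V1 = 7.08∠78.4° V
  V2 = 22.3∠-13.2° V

Step 1 — Convert each phasor to rectangular form:
  V1 = 7.08·(cos(78.4°) + j·sin(78.4°)) = 1.424 + j6.935 V
  V2 = 22.3·(cos(-13.2°) + j·sin(-13.2°)) = 21.71 - j5.092 V
Step 2 — Sum components: V_total = 23.13 + j1.843 V.
Step 3 — Convert to polar: |V_total| = 23.21 V, ∠V_total = 4.6°.

V_total = 23.21∠4.6° V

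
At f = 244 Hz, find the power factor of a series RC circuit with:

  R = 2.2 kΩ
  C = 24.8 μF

Step 1 — Angular frequency: ω = 2π·f = 2π·244 = 1533 rad/s.
Step 2 — Component impedances:
  R: Z = R = 2200 Ω
  C: Z = 1/(jωC) = -j/(ω·C) = 0 - j26.3 Ω
Step 3 — Series combination: Z_total = R + C = 2200 - j26.3 Ω = 2200∠-0.7° Ω.
Step 4 — Power factor: PF = cos(φ) = Re(Z)/|Z| = 2200/2200.2 = 0.9999.
Step 5 — Type: Im(Z) = -26.3 ⇒ leading (phase φ = -0.7°).

PF = 0.9999 (leading, φ = -0.7°)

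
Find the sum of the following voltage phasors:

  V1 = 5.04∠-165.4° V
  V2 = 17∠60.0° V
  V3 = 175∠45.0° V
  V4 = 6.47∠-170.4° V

Step 1 — Convert each phasor to rectangular form:
  V1 = 5.04·(cos(-165.4°) + j·sin(-165.4°)) = -4.877 - j1.27 V
  V2 = 17·(cos(60.0°) + j·sin(60.0°)) = 8.5 + j14.72 V
  V3 = 175·(cos(45.0°) + j·sin(45.0°)) = 123.7 + j123.7 V
  V4 = 6.47·(cos(-170.4°) + j·sin(-170.4°)) = -6.379 - j1.079 V
Step 2 — Sum components: V_total = 121 + j136.1 V.
Step 3 — Convert to polar: |V_total| = 182.1 V, ∠V_total = 48.4°.

V_total = 182.1∠48.4° V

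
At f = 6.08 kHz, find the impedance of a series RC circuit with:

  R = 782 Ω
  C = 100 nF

Step 1 — Angular frequency: ω = 2π·f = 2π·6080 = 3.82e+04 rad/s.
Step 2 — Component impedances:
  R: Z = R = 782 Ω
  C: Z = 1/(jωC) = -j/(ω·C) = 0 - j261.8 Ω
Step 3 — Series combination: Z_total = R + C = 782 - j261.8 Ω = 824.6∠-18.5° Ω.

Z = 782 - j261.8 Ω = 824.6∠-18.5° Ω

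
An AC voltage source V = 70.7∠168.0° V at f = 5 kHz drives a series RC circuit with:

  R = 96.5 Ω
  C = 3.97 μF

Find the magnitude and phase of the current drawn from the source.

Step 1 — Angular frequency: ω = 2π·f = 2π·5000 = 3.142e+04 rad/s.
Step 2 — Component impedances:
  R: Z = R = 96.5 Ω
  C: Z = 1/(jωC) = -j/(ω·C) = 0 - j8.018 Ω
Step 3 — Series combination: Z_total = R + C = 96.5 - j8.018 Ω = 96.83∠-4.7° Ω.
Step 4 — Source phasor: V = 70.7∠168.0° V = -69.16 + j14.7 V.
Step 5 — Ohm's law: I = V / Z_total = (-69.16 + j14.7) / (96.5 - j8.018) = -0.7243 + j0.09215 A.
Step 6 — Convert to polar: |I| = 0.7301 A, ∠I = 172.7°.

I = 0.7301∠172.7° A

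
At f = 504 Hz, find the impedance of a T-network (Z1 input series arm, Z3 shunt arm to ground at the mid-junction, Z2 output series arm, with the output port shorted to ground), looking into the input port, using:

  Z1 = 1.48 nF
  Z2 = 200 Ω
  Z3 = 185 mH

Step 1 — Angular frequency: ω = 2π·f = 2π·504 = 3167 rad/s.
Step 2 — Component impedances:
  Z1: Z = 1/(jωC) = -j/(ω·C) = 0 - j2.134e+05 Ω
  Z2: Z = R = 200 Ω
  Z3: Z = jωL = j·3167·0.185 = 0 + j585.8 Ω
Step 3 — With the output port shorted to ground, the output series arm Z2 runs from the junction to ground; the shunt arm Z3 also runs from the junction to ground. They appear in parallel: Z3 || Z2 = 179.1 + j61.15 Ω.
Step 4 — Series with input arm Z1: Z_in = Z1 + (Z3 || Z2) = 179.1 - j2.133e+05 Ω = 2.133e+05∠-90.0° Ω.

Z = 179.1 - j2.133e+05 Ω = 2.133e+05∠-90.0° Ω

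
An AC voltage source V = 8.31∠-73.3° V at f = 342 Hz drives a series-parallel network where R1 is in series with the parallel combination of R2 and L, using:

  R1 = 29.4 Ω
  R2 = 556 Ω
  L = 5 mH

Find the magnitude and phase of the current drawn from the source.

Step 1 — Angular frequency: ω = 2π·f = 2π·342 = 2149 rad/s.
Step 2 — Component impedances:
  R1: Z = R = 29.4 Ω
  R2: Z = R = 556 Ω
  L: Z = jωL = j·2149·0.005 = 0 + j10.74 Ω
Step 3 — Parallel branch: R2 || L = 1/(1/R2 + 1/L) = 0.2075 + j10.74 Ω.
Step 4 — Series with R1: Z_total = R1 + (R2 || L) = 29.61 + j10.74 Ω = 31.5∠19.9° Ω.
Step 5 — Source phasor: V = 8.31∠-73.3° V = 2.388 - j7.96 V.
Step 6 — Ohm's law: I = V / Z_total = (2.388 - j7.96) / (29.61 + j10.74) = -0.0149 - j0.2634 A.
Step 7 — Convert to polar: |I| = 0.2638 A, ∠I = -93.2°.

I = 0.2638∠-93.2° A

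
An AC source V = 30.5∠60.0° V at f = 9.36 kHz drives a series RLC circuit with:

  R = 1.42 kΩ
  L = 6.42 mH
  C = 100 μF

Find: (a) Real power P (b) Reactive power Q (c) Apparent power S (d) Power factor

Step 1 — Angular frequency: ω = 2π·f = 2π·9360 = 5.881e+04 rad/s.
Step 2 — Component impedances:
  R: Z = R = 1420 Ω
  L: Z = jωL = j·5.881e+04·0.00642 = 0 + j377.6 Ω
  C: Z = 1/(jωC) = -j/(ω·C) = 0 - j0.17 Ω
Step 3 — Series combination: Z_total = R + L + C = 1420 + j377.4 Ω = 1469∠14.9° Ω.
Step 4 — Source phasor: V = 30.5∠60.0° V = 15.25 + j26.41 V.
Step 5 — Current: I = V / Z = 0.01465 + j0.01471 A = 0.02076∠45.1° A.
Step 6 — Complex power: S = V·I* = 0.6119 + j0.1626 VA.
Step 7 — Real power: P = Re(S) = 0.6119 W.
Step 8 — Reactive power: Q = Im(S) = 0.1626 VAR.
Step 9 — Apparent power: |S| = 0.6331 VA.
Step 10 — Power factor: PF = P/|S| = 0.9665 (lagging).

(a) P = 0.6119 W  (b) Q = 0.1626 VAR  (c) S = 0.6331 VA  (d) PF = 0.9665 (lagging)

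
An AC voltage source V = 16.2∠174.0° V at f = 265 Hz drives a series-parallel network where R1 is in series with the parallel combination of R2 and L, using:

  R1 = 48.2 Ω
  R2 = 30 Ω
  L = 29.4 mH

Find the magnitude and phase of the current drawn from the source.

Step 1 — Angular frequency: ω = 2π·f = 2π·265 = 1665 rad/s.
Step 2 — Component impedances:
  R1: Z = R = 48.2 Ω
  R2: Z = R = 30 Ω
  L: Z = jωL = j·1665·0.0294 = 0 + j48.95 Ω
Step 3 — Parallel branch: R2 || L = 1/(1/R2 + 1/L) = 21.81 + j13.37 Ω.
Step 4 — Series with R1: Z_total = R1 + (R2 || L) = 70.01 + j13.37 Ω = 71.27∠10.8° Ω.
Step 5 — Source phasor: V = 16.2∠174.0° V = -16.11 + j1.693 V.
Step 6 — Ohm's law: I = V / Z_total = (-16.11 + j1.693) / (70.01 + j13.37) = -0.2176 + j0.06573 A.
Step 7 — Convert to polar: |I| = 0.2273 A, ∠I = 163.2°.

I = 0.2273∠163.2° A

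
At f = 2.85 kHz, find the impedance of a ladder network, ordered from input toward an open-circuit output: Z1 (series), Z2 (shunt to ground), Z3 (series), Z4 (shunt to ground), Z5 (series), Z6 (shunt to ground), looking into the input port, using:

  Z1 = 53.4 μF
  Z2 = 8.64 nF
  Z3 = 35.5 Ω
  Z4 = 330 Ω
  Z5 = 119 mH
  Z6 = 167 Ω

Step 1 — Angular frequency: ω = 2π·f = 2π·2850 = 1.791e+04 rad/s.
Step 2 — Component impedances:
  Z1: Z = 1/(jωC) = -j/(ω·C) = 0 - j1.046 Ω
  Z2: Z = 1/(jωC) = -j/(ω·C) = 0 - j6463 Ω
  Z3: Z = R = 35.5 Ω
  Z4: Z = R = 330 Ω
  Z5: Z = jωL = j·1.791e+04·0.119 = 0 + j2131 Ω
  Z6: Z = R = 167 Ω
Step 3 — Ladder network (open output): work backward from the far end, alternating series and parallel combinations. Z_in = 358.5 + j28 Ω = 359.6∠4.5° Ω.

Z = 358.5 + j28 Ω = 359.6∠4.5° Ω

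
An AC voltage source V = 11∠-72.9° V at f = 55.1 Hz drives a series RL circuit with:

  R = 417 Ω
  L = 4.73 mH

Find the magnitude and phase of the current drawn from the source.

Step 1 — Angular frequency: ω = 2π·f = 2π·55.1 = 346.2 rad/s.
Step 2 — Component impedances:
  R: Z = R = 417 Ω
  L: Z = jωL = j·346.2·0.00473 = 0 + j1.638 Ω
Step 3 — Series combination: Z_total = R + L = 417 + j1.638 Ω = 417∠0.2° Ω.
Step 4 — Source phasor: V = 11∠-72.9° V = 3.234 - j10.51 V.
Step 5 — Ohm's law: I = V / Z_total = (3.234 - j10.51) / (417 + j1.638) = 0.007657 - j0.02524 A.
Step 6 — Convert to polar: |I| = 0.02638 A, ∠I = -73.1°.

I = 0.02638∠-73.1° A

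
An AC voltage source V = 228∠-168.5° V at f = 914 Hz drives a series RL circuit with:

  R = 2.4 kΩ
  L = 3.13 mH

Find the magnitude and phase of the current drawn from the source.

Step 1 — Angular frequency: ω = 2π·f = 2π·914 = 5743 rad/s.
Step 2 — Component impedances:
  R: Z = R = 2400 Ω
  L: Z = jωL = j·5743·0.00313 = 0 + j17.98 Ω
Step 3 — Series combination: Z_total = R + L = 2400 + j17.98 Ω = 2400∠0.4° Ω.
Step 4 — Source phasor: V = 228∠-168.5° V = -223.4 - j45.46 V.
Step 5 — Ohm's law: I = V / Z_total = (-223.4 - j45.46) / (2400 + j17.98) = -0.09323 - j0.01824 A.
Step 6 — Convert to polar: |I| = 0.095 A, ∠I = -168.9°.

I = 0.095∠-168.9° A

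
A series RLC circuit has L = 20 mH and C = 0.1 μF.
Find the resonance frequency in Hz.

Step 1 — Resonance condition Im(Z)=0 gives ω₀ = 1/√(LC).
Step 2 — ω₀ = 1/√(0.02·1e-07) = 2.236e+04 rad/s.
Step 3 — f₀ = ω₀/(2π) = 3559 Hz.

f₀ = 3559 Hz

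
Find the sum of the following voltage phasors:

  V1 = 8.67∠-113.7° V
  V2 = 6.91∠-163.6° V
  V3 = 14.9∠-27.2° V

Step 1 — Convert each phasor to rectangular form:
  V1 = 8.67·(cos(-113.7°) + j·sin(-113.7°)) = -3.485 - j7.939 V
  V2 = 6.91·(cos(-163.6°) + j·sin(-163.6°)) = -6.629 - j1.951 V
  V3 = 14.9·(cos(-27.2°) + j·sin(-27.2°)) = 13.25 - j6.811 V
Step 2 — Sum components: V_total = 3.139 - j16.7 V.
Step 3 — Convert to polar: |V_total| = 16.99 V, ∠V_total = -79.4°.

V_total = 16.99∠-79.4° V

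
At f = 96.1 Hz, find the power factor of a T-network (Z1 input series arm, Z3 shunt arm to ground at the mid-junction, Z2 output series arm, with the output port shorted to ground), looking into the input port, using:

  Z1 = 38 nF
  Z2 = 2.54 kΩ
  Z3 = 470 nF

Step 1 — Angular frequency: ω = 2π·f = 2π·96.1 = 603.8 rad/s.
Step 2 — Component impedances:
  Z1: Z = 1/(jωC) = -j/(ω·C) = 0 - j4.358e+04 Ω
  Z2: Z = R = 2540 Ω
  Z3: Z = 1/(jωC) = -j/(ω·C) = 0 - j3524 Ω
Step 3 — With the output port shorted to ground, the output series arm Z2 runs from the junction to ground; the shunt arm Z3 also runs from the junction to ground. They appear in parallel: Z3 || Z2 = 1671 - j1205 Ω.
Step 4 — Series with input arm Z1: Z_in = Z1 + (Z3 || Z2) = 1671 - j4.479e+04 Ω = 4.482e+04∠-87.9° Ω.
Step 5 — Power factor: PF = cos(φ) = Re(Z)/|Z| = 1671.5/44819 = 0.03729.
Step 6 — Type: Im(Z) = -4.479e+04 ⇒ leading (phase φ = -87.9°).

PF = 0.03729 (leading, φ = -87.9°)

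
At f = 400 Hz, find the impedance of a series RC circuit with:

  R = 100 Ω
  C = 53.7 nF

Step 1 — Angular frequency: ω = 2π·f = 2π·400 = 2513 rad/s.
Step 2 — Component impedances:
  R: Z = R = 100 Ω
  C: Z = 1/(jωC) = -j/(ω·C) = 0 - j7409 Ω
Step 3 — Series combination: Z_total = R + C = 100 - j7409 Ω = 7410∠-89.2° Ω.

Z = 100 - j7409 Ω = 7410∠-89.2° Ω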